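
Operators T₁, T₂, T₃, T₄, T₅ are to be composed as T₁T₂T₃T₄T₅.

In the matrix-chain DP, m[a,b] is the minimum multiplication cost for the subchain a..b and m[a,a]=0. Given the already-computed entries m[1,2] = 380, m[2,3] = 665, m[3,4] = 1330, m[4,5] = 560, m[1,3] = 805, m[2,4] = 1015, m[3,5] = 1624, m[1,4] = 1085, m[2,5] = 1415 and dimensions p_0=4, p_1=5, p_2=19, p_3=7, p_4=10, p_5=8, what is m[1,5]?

1405

m[1,5] = min over k∈[1,4] of m[1,k]+m[k+1,5]+p_{0}·p_k·p_{5}.
k=1: 0 + 1415 + 4·5·8 = 1575; k=2: 380 + 1624 + 4·19·8 = 2612; k=3: 805 + 560 + 4·7·8 = 1589; k=4: 1085 + 0 + 4·10·8 = 1405.
Minimum: 1405 at k=4.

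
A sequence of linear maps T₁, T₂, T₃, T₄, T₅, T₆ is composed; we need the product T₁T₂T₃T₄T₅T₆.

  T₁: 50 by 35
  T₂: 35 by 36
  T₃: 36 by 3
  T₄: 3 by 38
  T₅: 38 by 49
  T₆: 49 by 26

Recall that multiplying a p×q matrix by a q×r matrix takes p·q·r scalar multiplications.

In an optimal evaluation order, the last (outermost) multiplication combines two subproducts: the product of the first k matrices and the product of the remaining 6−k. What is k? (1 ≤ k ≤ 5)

Adjacent pairs: T₁T₂ = 50·35·36 = 63000; T₂T₃ = 35·36·3 = 3780; T₃T₄ = 36·3·38 = 4104; T₄T₅ = 3·38·49 = 5586; T₅T₆ = 38·49·26 = 48412.
Length 3: T₁..T₃: k=1: 0+3780+50·35·3=9030; k=2: 63000+0+50·36·3=68400 → min 9030 | T₂..T₄: k=2: 0+4104+35·36·38=51984; k=3: 3780+0+35·3·38=7770 → min 7770 | T₃..T₅: k=3: 0+5586+36·3·49=10878; k=4: 4104+0+36·38·49=71136 → min 10878 | T₄..T₆: k=4: 0+48412+3·38·26=51376; k=5: 5586+0+3·49·26=9408 → min 9408.
Length 4: T₁..T₄: k=1: 0+7770+50·35·38=74270; k=2: 63000+4104+50·36·38=135504; k=3: 9030+0+50·3·38=14730 → min 14730 | T₂..T₅: k=2: 0+10878+35·36·49=72618; k=3: 3780+5586+35·3·49=14511; k=4: 7770+0+35·38·49=72940 → min 14511 | T₃..T₆: k=3: 0+9408+36·3·26=12216; k=4: 4104+48412+36·38·26=88084; k=5: 10878+0+36·49·26=56742 → min 12216.
Length 5: T₁..T₅: k=1: 0+14511+50·35·49=100261; k=2: 63000+10878+50·36·49=162078; k=3: 9030+5586+50·3·49=21966; k=4: 14730+0+50·38·49=107830 → min 21966 | T₂..T₆: k=2: 0+12216+35·36·26=44976; k=3: 3780+9408+35·3·26=15918; k=4: 7770+48412+35·38·26=90762; k=5: 14511+0+35·49·26=59101 → min 15918.
Top-level splits: k=1: (T₁..T₁)·(T₂..T₆) → 0+15918+50·35·26 = 61418; k=2: (T₁..T₂)·(T₃..T₆) → 63000+12216+50·36·26 = 122016; k=3: (T₁..T₃)·(T₄..T₆) → 9030+9408+50·3·26 = 22338; k=4: (T₁..T₄)·(T₅..T₆) → 14730+48412+50·38·26 = 112542; k=5: (T₁..T₅)·(T₆..T₆) → 21966+0+50·49·26 = 85666.
Best split is after T₃, i.e. k = 3.

3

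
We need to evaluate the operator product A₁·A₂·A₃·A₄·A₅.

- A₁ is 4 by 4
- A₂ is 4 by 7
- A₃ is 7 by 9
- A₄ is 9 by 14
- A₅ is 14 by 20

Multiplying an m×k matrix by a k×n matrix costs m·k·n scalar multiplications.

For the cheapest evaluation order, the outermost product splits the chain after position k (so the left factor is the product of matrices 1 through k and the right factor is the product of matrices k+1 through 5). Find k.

4

Adjacent pairs: A₁A₂ = 4·4·7 = 112; A₂A₃ = 4·7·9 = 252; A₃A₄ = 7·9·14 = 882; A₄A₅ = 9·14·20 = 2520.
Length 3: A₁..A₃: k=1: 0+252+4·4·9=396; k=2: 112+0+4·7·9=364 → min 364 | A₂..A₄: k=2: 0+882+4·7·14=1274; k=3: 252+0+4·9·14=756 → min 756 | A₃..A₅: k=3: 0+2520+7·9·20=3780; k=4: 882+0+7·14·20=2842 → min 2842.
Length 4: A₁..A₄: k=1: 0+756+4·4·14=980; k=2: 112+882+4·7·14=1386; k=3: 364+0+4·9·14=868 → min 868 | A₂..A₅: k=2: 0+2842+4·7·20=3402; k=3: 252+2520+4·9·20=3492; k=4: 756+0+4·14·20=1876 → min 1876.
Top-level splits: k=1: (A₁..A₁)·(A₂..A₅) → 0+1876+4·4·20 = 2196; k=2: (A₁..A₂)·(A₃..A₅) → 112+2842+4·7·20 = 3514; k=3: (A₁..A₃)·(A₄..A₅) → 364+2520+4·9·20 = 3604; k=4: (A₁..A₄)·(A₅..A₅) → 868+0+4·14·20 = 1988.
Best split is after A₄, i.e. k = 4.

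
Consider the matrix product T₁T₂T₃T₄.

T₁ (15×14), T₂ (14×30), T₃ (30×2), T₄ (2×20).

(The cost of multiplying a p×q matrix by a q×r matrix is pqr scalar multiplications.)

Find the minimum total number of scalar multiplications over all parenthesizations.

1860

Adjacent pairs: T₁T₂ = 15·14·30 = 6300; T₂T₃ = 14·30·2 = 840; T₃T₄ = 30·2·20 = 1200.
Length 3: T₁..T₃: k=1: 0+840+15·14·2=1260; k=2: 6300+0+15·30·2=7200 → min 1260 | T₂..T₄: k=2: 0+1200+14·30·20=9600; k=3: 840+0+14·2·20=1400 → min 1400.
Length 4: T₁..T₄: k=1: 0+1400+15·14·20=5600; k=2: 6300+1200+15·30·20=16500; k=3: 1260+0+15·2·20=1860 → min 1860.
Optimal order: ((T₁(T₂T₃))T₄) with cost 1860.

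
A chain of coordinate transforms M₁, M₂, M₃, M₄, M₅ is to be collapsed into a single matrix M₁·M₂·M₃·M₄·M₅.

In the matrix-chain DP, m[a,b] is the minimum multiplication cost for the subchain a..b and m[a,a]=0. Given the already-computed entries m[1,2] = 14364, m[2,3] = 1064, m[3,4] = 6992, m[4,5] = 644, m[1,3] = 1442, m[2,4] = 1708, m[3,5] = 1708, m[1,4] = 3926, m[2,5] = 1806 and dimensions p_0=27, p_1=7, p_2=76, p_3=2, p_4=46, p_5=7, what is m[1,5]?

2464

m[1,5] = min over k∈[1,4] of m[1,k]+m[k+1,5]+p_{0}·p_k·p_{5}.
k=1: 0 + 1806 + 27·7·7 = 3129; k=2: 14364 + 1708 + 27·76·7 = 30436; k=3: 1442 + 644 + 27·2·7 = 2464; k=4: 3926 + 0 + 27·46·7 = 12620.
Minimum: 2464 at k=3.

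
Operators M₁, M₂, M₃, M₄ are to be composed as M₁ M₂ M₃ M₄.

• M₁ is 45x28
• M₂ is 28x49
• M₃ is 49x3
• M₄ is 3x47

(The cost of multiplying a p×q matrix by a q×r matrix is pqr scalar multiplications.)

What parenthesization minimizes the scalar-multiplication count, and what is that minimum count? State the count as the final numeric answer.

Adjacent pairs: M₁M₂ = 45·28·49 = 61740; M₂M₃ = 28·49·3 = 4116; M₃M₄ = 49·3·47 = 6909.
Length 3: M₁..M₃: k=1: 0+4116+45·28·3=7896; k=2: 61740+0+45·49·3=68355 → min 7896 | M₂..M₄: k=2: 0+6909+28·49·47=71393; k=3: 4116+0+28·3·47=8064 → min 8064.
Length 4: M₁..M₄: k=1: 0+8064+45·28·47=67284; k=2: 61740+6909+45·49·47=172284; k=3: 7896+0+45·3·47=14241 → min 14241.
Optimal parenthesization: ((M₁ (M₂ M₃)) M₄) with cost 14241.

14241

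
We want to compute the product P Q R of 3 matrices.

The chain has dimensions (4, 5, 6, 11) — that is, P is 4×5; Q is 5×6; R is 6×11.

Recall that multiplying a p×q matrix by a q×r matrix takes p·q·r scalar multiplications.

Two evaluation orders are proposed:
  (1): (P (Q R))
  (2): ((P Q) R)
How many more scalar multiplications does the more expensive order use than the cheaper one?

Order (1) = (P (Q R)): (Q R): 5×6 by 6×11 → 5×11, cost 5·6·11 = 330; (P (Q R)): 4×5 by 5×11 → 4×11, cost 4·5·11 = 220; cumulative 550. Total 550.
Order (2) = ((P Q) R): (P Q): 4×5 by 5×6 → 4×6, cost 4·5·6 = 120; ((P Q) R): 4×6 by 6×11 → 4×11, cost 4·6·11 = 264; cumulative 384. Total 384.
Difference: |550 − 384| = 166.

166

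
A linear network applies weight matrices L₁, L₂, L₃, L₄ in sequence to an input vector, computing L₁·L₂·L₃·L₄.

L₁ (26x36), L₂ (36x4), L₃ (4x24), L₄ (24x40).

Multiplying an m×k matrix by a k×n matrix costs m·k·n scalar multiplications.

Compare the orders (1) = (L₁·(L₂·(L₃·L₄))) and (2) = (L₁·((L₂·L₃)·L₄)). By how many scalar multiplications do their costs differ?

Order (1) = (L₁·(L₂·(L₃·L₄))): (L₃·L₄): 4×24 by 24×40 → 4×40, cost 4·24·40 = 3840; (L₂·(L₃·L₄)): 36×4 by 4×40 → 36×40, cost 36·4·40 = 5760; cumulative 9600; (L₁·(L₂·(L₃·L₄))): 26×36 by 36×40 → 26×40, cost 26·36·40 = 37440; cumulative 47040. Total 47040.
Order (2) = (L₁·((L₂·L₃)·L₄)): (L₂·L₃): 36×4 by 4×24 → 36×24, cost 36·4·24 = 3456; ((L₂·L₃)·L₄): 36×24 by 24×40 → 36×40, cost 36·24·40 = 34560; cumulative 38016; (L₁·((L₂·L₃)·L₄)): 26×36 by 36×40 → 26×40, cost 26·36·40 = 37440; cumulative 75456. Total 75456.
Difference: |47040 − 75456| = 28416.

28416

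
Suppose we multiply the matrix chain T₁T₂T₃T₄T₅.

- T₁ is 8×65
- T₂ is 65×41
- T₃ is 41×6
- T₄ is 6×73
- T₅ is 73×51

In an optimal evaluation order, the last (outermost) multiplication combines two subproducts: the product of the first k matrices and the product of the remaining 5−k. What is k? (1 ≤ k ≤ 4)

3

Adjacent pairs: T₁T₂ = 8·65·41 = 21320; T₂T₃ = 65·41·6 = 15990; T₃T₄ = 41·6·73 = 17958; T₄T₅ = 6·73·51 = 22338.
Length 3: T₁..T₃: k=1: 0+15990+8·65·6=19110; k=2: 21320+0+8·41·6=23288 → min 19110 | T₂..T₄: k=2: 0+17958+65·41·73=212503; k=3: 15990+0+65·6·73=44460 → min 44460 | T₃..T₅: k=3: 0+22338+41·6·51=34884; k=4: 17958+0+41·73·51=170601 → min 34884.
Length 4: T₁..T₄: k=1: 0+44460+8·65·73=82420; k=2: 21320+17958+8·41·73=63222; k=3: 19110+0+8·6·73=22614 → min 22614 | T₂..T₅: k=2: 0+34884+65·41·51=170799; k=3: 15990+22338+65·6·51=58218; k=4: 44460+0+65·73·51=286455 → min 58218.
Top-level splits: k=1: (T₁..T₁)·(T₂..T₅) → 0+58218+8·65·51 = 84738; k=2: (T₁..T₂)·(T₃..T₅) → 21320+34884+8·41·51 = 72932; k=3: (T₁..T₃)·(T₄..T₅) → 19110+22338+8·6·51 = 43896; k=4: (T₁..T₄)·(T₅..T₅) → 22614+0+8·73·51 = 52398.
Best split is after T₃, i.e. k = 3.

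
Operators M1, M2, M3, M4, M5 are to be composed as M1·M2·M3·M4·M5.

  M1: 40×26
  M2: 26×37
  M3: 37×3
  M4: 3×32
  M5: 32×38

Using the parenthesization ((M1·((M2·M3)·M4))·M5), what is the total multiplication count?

87302

(M2·M3): 26×37 by 37×3 → 26×3, cost 26·37·3 = 2886
((M2·M3)·M4): 26×3 by 3×32 → 26×32, cost 26·3·32 = 2496; cumulative 5382
(M1·((M2·M3)·M4)): 40×26 by 26×32 → 40×32, cost 40·26·32 = 33280; cumulative 38662
((M1·((M2·M3)·M4))·M5): 40×32 by 32×38 → 40×38, cost 40·32·38 = 48640; cumulative 87302
Total: 87302 scalar multiplications.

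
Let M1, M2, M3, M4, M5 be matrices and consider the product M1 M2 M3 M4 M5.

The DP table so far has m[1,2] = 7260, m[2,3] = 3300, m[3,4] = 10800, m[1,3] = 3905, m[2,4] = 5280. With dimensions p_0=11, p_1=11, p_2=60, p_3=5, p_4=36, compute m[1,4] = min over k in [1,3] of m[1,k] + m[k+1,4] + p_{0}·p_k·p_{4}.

m[1,4] = min over k∈[1,3] of m[1,k]+m[k+1,4]+p_{0}·p_k·p_{4}.
k=1: 0 + 5280 + 11·11·36 = 9636; k=2: 7260 + 10800 + 11·60·36 = 41820; k=3: 3905 + 0 + 11·5·36 = 5885.
Minimum: 5885 at k=3.

5885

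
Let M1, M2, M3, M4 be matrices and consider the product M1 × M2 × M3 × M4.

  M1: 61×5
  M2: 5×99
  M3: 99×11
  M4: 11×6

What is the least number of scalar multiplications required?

7605

Adjacent pairs: M1M2 = 61·5·99 = 30195; M2M3 = 5·99·11 = 5445; M3M4 = 99·11·6 = 6534.
Length 3: M1..M3: k=1: 0+5445+61·5·11=8800; k=2: 30195+0+61·99·11=96624 → min 8800 | M2..M4: k=2: 0+6534+5·99·6=9504; k=3: 5445+0+5·11·6=5775 → min 5775.
Length 4: M1..M4: k=1: 0+5775+61·5·6=7605; k=2: 30195+6534+61·99·6=72963; k=3: 8800+0+61·11·6=12826 → min 7605.
Optimal order: (M1 × ((M2 × M3) × M4)) with cost 7605.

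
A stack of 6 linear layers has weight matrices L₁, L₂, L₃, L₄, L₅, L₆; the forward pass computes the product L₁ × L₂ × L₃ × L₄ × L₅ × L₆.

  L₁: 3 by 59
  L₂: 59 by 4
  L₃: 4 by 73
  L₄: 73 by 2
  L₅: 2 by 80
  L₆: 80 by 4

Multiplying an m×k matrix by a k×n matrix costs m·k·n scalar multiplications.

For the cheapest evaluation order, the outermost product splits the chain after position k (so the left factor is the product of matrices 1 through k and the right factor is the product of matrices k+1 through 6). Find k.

Adjacent pairs: L₁L₂ = 3·59·4 = 708; L₂L₃ = 59·4·73 = 17228; L₃L₄ = 4·73·2 = 584; L₄L₅ = 73·2·80 = 11680; L₅L₆ = 2·80·4 = 640.
Length 3: L₁..L₃: k=1: 0+17228+3·59·73=30149; k=2: 708+0+3·4·73=1584 → min 1584 | L₂..L₄: k=2: 0+584+59·4·2=1056; k=3: 17228+0+59·73·2=25842 → min 1056 | L₃..L₅: k=3: 0+11680+4·73·80=35040; k=4: 584+0+4·2·80=1224 → min 1224 | L₄..L₆: k=4: 0+640+73·2·4=1224; k=5: 11680+0+73·80·4=35040 → min 1224.
Length 4: L₁..L₄: k=1: 0+1056+3·59·2=1410; k=2: 708+584+3·4·2=1316; k=3: 1584+0+3·73·2=2022 → min 1316 | L₂..L₅: k=2: 0+1224+59·4·80=20104; k=3: 17228+11680+59·73·80=373468; k=4: 1056+0+59·2·80=10496 → min 10496 | L₃..L₆: k=3: 0+1224+4·73·4=2392; k=4: 584+640+4·2·4=1256; k=5: 1224+0+4·80·4=2504 → min 1256.
Length 5: L₁..L₅: k=1: 0+10496+3·59·80=24656; k=2: 708+1224+3·4·80=2892; k=3: 1584+11680+3·73·80=30784; k=4: 1316+0+3·2·80=1796 → min 1796 | L₂..L₆: k=2: 0+1256+59·4·4=2200; k=3: 17228+1224+59·73·4=35680; k=4: 1056+640+59·2·4=2168; k=5: 10496+0+59·80·4=29376 → min 2168.
Top-level splits: k=1: (L₁..L₁)·(L₂..L₆) → 0+2168+3·59·4 = 2876; k=2: (L₁..L₂)·(L₃..L₆) → 708+1256+3·4·4 = 2012; k=3: (L₁..L₃)·(L₄..L₆) → 1584+1224+3·73·4 = 3684; k=4: (L₁..L₄)·(L₅..L₆) → 1316+640+3·2·4 = 1980; k=5: (L₁..L₅)·(L₆..L₆) → 1796+0+3·80·4 = 2756.
Best split is after L₄, i.e. k = 4.

4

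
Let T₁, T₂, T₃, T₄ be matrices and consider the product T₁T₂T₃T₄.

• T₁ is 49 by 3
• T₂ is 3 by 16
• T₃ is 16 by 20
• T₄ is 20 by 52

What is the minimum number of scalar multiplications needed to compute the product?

11724

Adjacent pairs: T₁T₂ = 49·3·16 = 2352; T₂T₃ = 3·16·20 = 960; T₃T₄ = 16·20·52 = 16640.
Length 3: T₁..T₃: k=1: 0+960+49·3·20=3900; k=2: 2352+0+49·16·20=18032 → min 3900 | T₂..T₄: k=2: 0+16640+3·16·52=19136; k=3: 960+0+3·20·52=4080 → min 4080.
Length 4: T₁..T₄: k=1: 0+4080+49·3·52=11724; k=2: 2352+16640+49·16·52=59760; k=3: 3900+0+49·20·52=54860 → min 11724.
Optimal order: (T₁((T₂T₃)T₄)) with cost 11724.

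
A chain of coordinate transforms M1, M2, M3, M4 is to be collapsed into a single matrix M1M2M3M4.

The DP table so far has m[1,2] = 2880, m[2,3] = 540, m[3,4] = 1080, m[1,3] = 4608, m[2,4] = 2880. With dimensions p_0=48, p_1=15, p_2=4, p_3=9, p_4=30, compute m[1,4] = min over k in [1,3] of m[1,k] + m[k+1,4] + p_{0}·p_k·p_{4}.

9720

m[1,4] = min over k∈[1,3] of m[1,k]+m[k+1,4]+p_{0}·p_k·p_{4}.
k=1: 0 + 2880 + 48·15·30 = 24480; k=2: 2880 + 1080 + 48·4·30 = 9720; k=3: 4608 + 0 + 48·9·30 = 17568.
Minimum: 9720 at k=2.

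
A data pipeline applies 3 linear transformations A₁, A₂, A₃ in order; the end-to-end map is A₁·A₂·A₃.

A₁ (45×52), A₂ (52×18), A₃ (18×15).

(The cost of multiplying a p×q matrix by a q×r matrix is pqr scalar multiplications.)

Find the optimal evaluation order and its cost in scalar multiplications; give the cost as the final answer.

49140

(A₁·(A₂·A₃)): cost 49140.
((A₁·A₂)·A₃): cost 54270.
Optimal: (A₁·(A₂·A₃)) with cost 49140.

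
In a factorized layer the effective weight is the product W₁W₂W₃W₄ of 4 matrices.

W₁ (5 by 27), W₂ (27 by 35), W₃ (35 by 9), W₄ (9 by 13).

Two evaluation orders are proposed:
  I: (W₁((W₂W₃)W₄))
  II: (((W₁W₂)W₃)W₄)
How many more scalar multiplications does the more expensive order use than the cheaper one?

Order I = (W₁((W₂W₃)W₄)): (W₂W₃): 27×35 by 35×9 → 27×9, cost 27·35·9 = 8505; ((W₂W₃)W₄): 27×9 by 9×13 → 27×13, cost 27·9·13 = 3159; cumulative 11664; (W₁((W₂W₃)W₄)): 5×27 by 27×13 → 5×13, cost 5·27·13 = 1755; cumulative 13419. Total 13419.
Order II = (((W₁W₂)W₃)W₄): (W₁W₂): 5×27 by 27×35 → 5×35, cost 5·27·35 = 4725; ((W₁W₂)W₃): 5×35 by 35×9 → 5×9, cost 5·35·9 = 1575; cumulative 6300; (((W₁W₂)W₃)W₄): 5×9 by 9×13 → 5×13, cost 5·9·13 = 585; cumulative 6885. Total 6885.
Difference: |13419 − 6885| = 6534.

6534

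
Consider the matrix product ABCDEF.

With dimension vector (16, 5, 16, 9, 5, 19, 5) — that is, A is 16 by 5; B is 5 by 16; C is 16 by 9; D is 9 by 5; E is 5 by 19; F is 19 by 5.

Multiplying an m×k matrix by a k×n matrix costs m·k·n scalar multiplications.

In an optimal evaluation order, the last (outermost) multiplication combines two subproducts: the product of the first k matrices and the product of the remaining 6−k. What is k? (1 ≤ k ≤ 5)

1

Adjacent pairs: AB = 16·5·16 = 1280; BC = 5·16·9 = 720; CD = 16·9·5 = 720; DE = 9·5·19 = 855; EF = 5·19·5 = 475.
Length 3: A..C: k=1: 0+720+16·5·9=1440; k=2: 1280+0+16·16·9=3584 → min 1440 | B..D: k=2: 0+720+5·16·5=1120; k=3: 720+0+5·9·5=945 → min 945 | C..E: k=3: 0+855+16·9·19=3591; k=4: 720+0+16·5·19=2240 → min 2240 | D..F: k=4: 0+475+9·5·5=700; k=5: 855+0+9·19·5=1710 → min 700.
Length 4: A..D: k=1: 0+945+16·5·5=1345; k=2: 1280+720+16·16·5=3280; k=3: 1440+0+16·9·5=2160 → min 1345 | B..E: k=2: 0+2240+5·16·19=3760; k=3: 720+855+5·9·19=2430; k=4: 945+0+5·5·19=1420 → min 1420 | C..F: k=3: 0+700+16·9·5=1420; k=4: 720+475+16·5·5=1595; k=5: 2240+0+16·19·5=3760 → min 1420.
Length 5: A..E: k=1: 0+1420+16·5·19=2940; k=2: 1280+2240+16·16·19=8384; k=3: 1440+855+16·9·19=5031; k=4: 1345+0+16·5·19=2865 → min 2865 | B..F: k=2: 0+1420+5·16·5=1820; k=3: 720+700+5·9·5=1645; k=4: 945+475+5·5·5=1545; k=5: 1420+0+5·19·5=1895 → min 1545.
Top-level splits: k=1: (A..A)·(B..F) → 0+1545+16·5·5 = 1945; k=2: (A..B)·(C..F) → 1280+1420+16·16·5 = 3980; k=3: (A..C)·(D..F) → 1440+700+16·9·5 = 2860; k=4: (A..D)·(E..F) → 1345+475+16·5·5 = 2220; k=5: (A..E)·(F..F) → 2865+0+16·19·5 = 4385.
Best split is after A, i.e. k = 1.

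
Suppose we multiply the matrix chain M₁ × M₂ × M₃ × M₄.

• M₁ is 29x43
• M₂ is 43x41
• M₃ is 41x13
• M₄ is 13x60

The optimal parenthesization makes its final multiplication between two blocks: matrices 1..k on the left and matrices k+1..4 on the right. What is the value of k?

3

Adjacent pairs: M₁M₂ = 29·43·41 = 51127; M₂M₃ = 43·41·13 = 22919; M₃M₄ = 41·13·60 = 31980.
Length 3: M₁..M₃: k=1: 0+22919+29·43·13=39130; k=2: 51127+0+29·41·13=66584 → min 39130 | M₂..M₄: k=2: 0+31980+43·41·60=137760; k=3: 22919+0+43·13·60=56459 → min 56459.
Top-level splits: k=1: (M₁..M₁)·(M₂..M₄) → 0+56459+29·43·60 = 131279; k=2: (M₁..M₂)·(M₃..M₄) → 51127+31980+29·41·60 = 154447; k=3: (M₁..M₃)·(M₄..M₄) → 39130+0+29·13·60 = 61750.
Best split is after M₃, i.e. k = 3.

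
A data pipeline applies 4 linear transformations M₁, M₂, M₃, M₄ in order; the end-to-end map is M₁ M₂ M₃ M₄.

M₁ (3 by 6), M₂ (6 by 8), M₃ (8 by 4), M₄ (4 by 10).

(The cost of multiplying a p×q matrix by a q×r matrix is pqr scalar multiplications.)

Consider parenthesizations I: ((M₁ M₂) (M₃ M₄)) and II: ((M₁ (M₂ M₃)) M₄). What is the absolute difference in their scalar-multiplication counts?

320

Order I = ((M₁ M₂) (M₃ M₄)): (M₁ M₂): 3×6 by 6×8 → 3×8, cost 3·6·8 = 144; (M₃ M₄): 8×4 by 4×10 → 8×10, cost 8·4·10 = 320; ((M₁ M₂) (M₃ M₄)): 3×8 by 8×10 → 3×10, cost 3·8·10 = 240; cumulative 704. Total 704.
Order II = ((M₁ (M₂ M₃)) M₄): (M₂ M₃): 6×8 by 8×4 → 6×4, cost 6·8·4 = 192; (M₁ (M₂ M₃)): 3×6 by 6×4 → 3×4, cost 3·6·4 = 72; cumulative 264; ((M₁ (M₂ M₃)) M₄): 3×4 by 4×10 → 3×10, cost 3·4·10 = 120; cumulative 384. Total 384.
Difference: |704 − 384| = 320.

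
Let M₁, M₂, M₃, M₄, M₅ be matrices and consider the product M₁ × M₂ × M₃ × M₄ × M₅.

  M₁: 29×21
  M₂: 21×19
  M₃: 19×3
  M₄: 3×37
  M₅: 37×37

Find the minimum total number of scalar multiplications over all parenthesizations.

10350

Adjacent pairs: M₁M₂ = 29·21·19 = 11571; M₂M₃ = 21·19·3 = 1197; M₃M₄ = 19·3·37 = 2109; M₄M₅ = 3·37·37 = 4107.
Length 3: M₁..M₃: k=1: 0+1197+29·21·3=3024; k=2: 11571+0+29·19·3=13224 → min 3024 | M₂..M₄: k=2: 0+2109+21·19·37=16872; k=3: 1197+0+21·3·37=3528 → min 3528 | M₃..M₅: k=3: 0+4107+19·3·37=6216; k=4: 2109+0+19·37·37=28120 → min 6216.
Length 4: M₁..M₄: k=1: 0+3528+29·21·37=26061; k=2: 11571+2109+29·19·37=34067; k=3: 3024+0+29·3·37=6243 → min 6243 | M₂..M₅: k=2: 0+6216+21·19·37=20979; k=3: 1197+4107+21·3·37=7635; k=4: 3528+0+21·37·37=32277 → min 7635.
Length 5: M₁..M₅: k=1: 0+7635+29·21·37=30168; k=2: 11571+6216+29·19·37=38174; k=3: 3024+4107+29·3·37=10350; k=4: 6243+0+29·37·37=45944 → min 10350.
Optimal order: ((M₁ × (M₂ × M₃)) × (M₄ × M₅)) with cost 10350.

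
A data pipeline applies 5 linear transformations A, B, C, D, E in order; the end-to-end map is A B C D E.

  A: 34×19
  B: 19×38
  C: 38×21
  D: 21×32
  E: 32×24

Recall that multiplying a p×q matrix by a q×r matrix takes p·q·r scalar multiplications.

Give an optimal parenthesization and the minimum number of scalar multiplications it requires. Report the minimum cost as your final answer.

Adjacent pairs: AB = 34·19·38 = 24548; BC = 19·38·21 = 15162; CD = 38·21·32 = 25536; DE = 21·32·24 = 16128.
Length 3: A..C: k=1: 0+15162+34·19·21=28728; k=2: 24548+0+34·38·21=51680 → min 28728 | B..D: k=2: 0+25536+19·38·32=48640; k=3: 15162+0+19·21·32=27930 → min 27930 | C..E: k=3: 0+16128+38·21·24=35280; k=4: 25536+0+38·32·24=54720 → min 35280.
Length 4: A..D: k=1: 0+27930+34·19·32=48602; k=2: 24548+25536+34·38·32=91428; k=3: 28728+0+34·21·32=51576 → min 48602 | B..E: k=2: 0+35280+19·38·24=52608; k=3: 15162+16128+19·21·24=40866; k=4: 27930+0+19·32·24=42522 → min 40866.
Length 5: A..E: k=1: 0+40866+34·19·24=56370; k=2: 24548+35280+34·38·24=90836; k=3: 28728+16128+34·21·24=61992; k=4: 48602+0+34·32·24=74714 → min 56370.
Optimal parenthesization: (A ((B C) (D E))) with cost 56370.

56370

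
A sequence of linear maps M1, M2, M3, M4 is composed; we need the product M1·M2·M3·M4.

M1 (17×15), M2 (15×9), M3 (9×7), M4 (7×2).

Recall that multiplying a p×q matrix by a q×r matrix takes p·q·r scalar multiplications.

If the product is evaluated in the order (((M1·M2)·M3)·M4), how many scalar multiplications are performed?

3604

(M1·M2): 17×15 by 15×9 → 17×9, cost 17·15·9 = 2295
((M1·M2)·M3): 17×9 by 9×7 → 17×7, cost 17·9·7 = 1071; cumulative 3366
(((M1·M2)·M3)·M4): 17×7 by 7×2 → 17×2, cost 17·7·2 = 238; cumulative 3604
Total: 3604 scalar multiplications.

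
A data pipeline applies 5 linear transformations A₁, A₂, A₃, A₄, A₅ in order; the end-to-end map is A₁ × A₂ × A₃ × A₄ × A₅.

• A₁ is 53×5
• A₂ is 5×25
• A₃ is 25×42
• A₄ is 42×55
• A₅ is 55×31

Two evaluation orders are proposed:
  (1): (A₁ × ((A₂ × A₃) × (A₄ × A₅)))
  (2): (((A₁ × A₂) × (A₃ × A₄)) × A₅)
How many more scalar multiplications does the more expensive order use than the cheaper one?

136030

Order (1) = (A₁ × ((A₂ × A₃) × (A₄ × A₅))): (A₂ × A₃): 5×25 by 25×42 → 5×42, cost 5·25·42 = 5250; (A₄ × A₅): 42×55 by 55×31 → 42×31, cost 42·55·31 = 71610; ((A₂ × A₃) × (A₄ × A₅)): 5×42 by 42×31 → 5×31, cost 5·42·31 = 6510; cumulative 83370; (A₁ × ((A₂ × A₃) × (A₄ × A₅))): 53×5 by 5×31 → 53×31, cost 53·5·31 = 8215; cumulative 91585. Total 91585.
Order (2) = (((A₁ × A₂) × (A₃ × A₄)) × A₅): (A₁ × A₂): 53×5 by 5×25 → 53×25, cost 53·5·25 = 6625; (A₃ × A₄): 25×42 by 42×55 → 25×55, cost 25·42·55 = 57750; ((A₁ × A₂) × (A₃ × A₄)): 53×25 by 25×55 → 53×55, cost 53·25·55 = 72875; cumulative 137250; (((A₁ × A₂) × (A₃ × A₄)) × A₅): 53×55 by 55×31 → 53×31, cost 53·55·31 = 90365; cumulative 227615. Total 227615.
Difference: |91585 − 227615| = 136030.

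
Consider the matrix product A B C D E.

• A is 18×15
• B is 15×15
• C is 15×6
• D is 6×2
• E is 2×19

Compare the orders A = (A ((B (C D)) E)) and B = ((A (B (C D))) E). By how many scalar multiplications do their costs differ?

Order A = (A ((B (C D)) E)): (C D): 15×6 by 6×2 → 15×2, cost 15·6·2 = 180; (B (C D)): 15×15 by 15×2 → 15×2, cost 15·15·2 = 450; cumulative 630; ((B (C D)) E): 15×2 by 2×19 → 15×19, cost 15·2·19 = 570; cumulative 1200; (A ((B (C D)) E)): 18×15 by 15×19 → 18×19, cost 18·15·19 = 5130; cumulative 6330. Total 6330.
Order B = ((A (B (C D))) E): (C D): 15×6 by 6×2 → 15×2, cost 15·6·2 = 180; (B (C D)): 15×15 by 15×2 → 15×2, cost 15·15·2 = 450; cumulative 630; (A (B (C D))): 18×15 by 15×2 → 18×2, cost 18·15·2 = 540; cumulative 1170; ((A (B (C D))) E): 18×2 by 2×19 → 18×19, cost 18·2·19 = 684; cumulative 1854. Total 1854.
Difference: |6330 − 1854| = 4476.

4476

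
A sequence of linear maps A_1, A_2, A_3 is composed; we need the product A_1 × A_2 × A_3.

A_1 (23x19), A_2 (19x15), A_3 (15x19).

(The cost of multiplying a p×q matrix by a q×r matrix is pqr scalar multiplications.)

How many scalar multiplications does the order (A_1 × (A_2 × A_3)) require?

(A_2 × A_3): 19×15 by 15×19 → 19×19, cost 19·15·19 = 5415
(A_1 × (A_2 × A_3)): 23×19 by 19×19 → 23×19, cost 23·19·19 = 8303; cumulative 13718
Total: 13718 scalar multiplications.

13718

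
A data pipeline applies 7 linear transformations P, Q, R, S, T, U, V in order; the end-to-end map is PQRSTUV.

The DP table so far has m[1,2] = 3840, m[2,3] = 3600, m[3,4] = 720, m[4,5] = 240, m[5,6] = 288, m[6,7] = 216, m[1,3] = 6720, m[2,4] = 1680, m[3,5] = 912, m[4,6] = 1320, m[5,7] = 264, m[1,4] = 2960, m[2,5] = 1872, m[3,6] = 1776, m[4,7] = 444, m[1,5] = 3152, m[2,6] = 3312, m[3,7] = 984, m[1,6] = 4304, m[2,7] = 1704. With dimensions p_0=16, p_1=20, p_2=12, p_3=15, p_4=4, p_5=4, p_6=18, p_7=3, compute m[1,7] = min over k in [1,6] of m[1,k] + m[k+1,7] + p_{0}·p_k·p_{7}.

2664

m[1,7] = min over k∈[1,6] of m[1,k]+m[k+1,7]+p_{0}·p_k·p_{7}.
k=1: 0 + 1704 + 16·20·3 = 2664; k=2: 3840 + 984 + 16·12·3 = 5400; k=3: 6720 + 444 + 16·15·3 = 7884; k=4: 2960 + 264 + 16·4·3 = 3416; k=5: 3152 + 216 + 16·4·3 = 3560; k=6: 4304 + 0 + 16·18·3 = 5168.
Minimum: 2664 at k=1.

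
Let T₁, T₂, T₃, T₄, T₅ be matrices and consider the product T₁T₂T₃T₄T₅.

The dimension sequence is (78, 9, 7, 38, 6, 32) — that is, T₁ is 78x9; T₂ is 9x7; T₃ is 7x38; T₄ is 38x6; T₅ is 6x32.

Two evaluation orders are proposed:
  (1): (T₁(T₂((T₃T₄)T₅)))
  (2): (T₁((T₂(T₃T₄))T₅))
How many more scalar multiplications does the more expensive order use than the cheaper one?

1254

Order (1) = (T₁(T₂((T₃T₄)T₅))): (T₃T₄): 7×38 by 38×6 → 7×6, cost 7·38·6 = 1596; ((T₃T₄)T₅): 7×6 by 6×32 → 7×32, cost 7·6·32 = 1344; cumulative 2940; (T₂((T₃T₄)T₅)): 9×7 by 7×32 → 9×32, cost 9·7·32 = 2016; cumulative 4956; (T₁(T₂((T₃T₄)T₅))): 78×9 by 9×32 → 78×32, cost 78·9·32 = 22464; cumulative 27420. Total 27420.
Order (2) = (T₁((T₂(T₃T₄))T₅)): (T₃T₄): 7×38 by 38×6 → 7×6, cost 7·38·6 = 1596; (T₂(T₃T₄)): 9×7 by 7×6 → 9×6, cost 9·7·6 = 378; cumulative 1974; ((T₂(T₃T₄))T₅): 9×6 by 6×32 → 9×32, cost 9·6·32 = 1728; cumulative 3702; (T₁((T₂(T₃T₄))T₅)): 78×9 by 9×32 → 78×32, cost 78·9·32 = 22464; cumulative 26166. Total 26166.
Difference: |27420 − 26166| = 1254.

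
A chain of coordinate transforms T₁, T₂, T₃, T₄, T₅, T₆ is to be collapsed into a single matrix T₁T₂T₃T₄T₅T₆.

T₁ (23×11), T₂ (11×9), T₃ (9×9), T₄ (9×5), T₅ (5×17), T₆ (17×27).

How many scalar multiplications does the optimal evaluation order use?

7565

Adjacent pairs: T₁T₂ = 23·11·9 = 2277; T₂T₃ = 11·9·9 = 891; T₃T₄ = 9·9·5 = 405; T₄T₅ = 9·5·17 = 765; T₅T₆ = 5·17·27 = 2295.
Length 3: T₁..T₃: k=1: 0+891+23·11·9=3168; k=2: 2277+0+23·9·9=4140 → min 3168 | T₂..T₄: k=2: 0+405+11·9·5=900; k=3: 891+0+11·9·5=1386 → min 900 | T₃..T₅: k=3: 0+765+9·9·17=2142; k=4: 405+0+9·5·17=1170 → min 1170 | T₄..T₆: k=4: 0+2295+9·5·27=3510; k=5: 765+0+9·17·27=4896 → min 3510.
Length 4: T₁..T₄: k=1: 0+900+23·11·5=2165; k=2: 2277+405+23·9·5=3717; k=3: 3168+0+23·9·5=4203 → min 2165 | T₂..T₅: k=2: 0+1170+11·9·17=2853; k=3: 891+765+11·9·17=3339; k=4: 900+0+11·5·17=1835 → min 1835 | T₃..T₆: k=3: 0+3510+9·9·27=5697; k=4: 405+2295+9·5·27=3915; k=5: 1170+0+9·17·27=5301 → min 3915.
Length 5: T₁..T₅: k=1: 0+1835+23·11·17=6136; k=2: 2277+1170+23·9·17=6966; k=3: 3168+765+23·9·17=7452; k=4: 2165+0+23·5·17=4120 → min 4120 | T₂..T₆: k=2: 0+3915+11·9·27=6588; k=3: 891+3510+11·9·27=7074; k=4: 900+2295+11·5·27=4680; k=5: 1835+0+11·17·27=6884 → min 4680.
Length 6: T₁..T₆: k=1: 0+4680+23·11·27=11511; k=2: 2277+3915+23·9·27=11781; k=3: 3168+3510+23·9·27=12267; k=4: 2165+2295+23·5·27=7565; k=5: 4120+0+23·17·27=14677 → min 7565.
Optimal order: ((T₁(T₂(T₃T₄)))(T₅T₆)) with cost 7565.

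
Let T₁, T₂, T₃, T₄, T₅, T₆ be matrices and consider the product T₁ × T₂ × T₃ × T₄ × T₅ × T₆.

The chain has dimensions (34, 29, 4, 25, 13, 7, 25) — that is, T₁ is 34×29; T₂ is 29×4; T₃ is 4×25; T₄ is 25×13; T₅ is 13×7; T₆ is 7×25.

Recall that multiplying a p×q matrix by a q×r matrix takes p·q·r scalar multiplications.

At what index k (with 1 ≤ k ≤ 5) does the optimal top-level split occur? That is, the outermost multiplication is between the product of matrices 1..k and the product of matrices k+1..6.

2

Adjacent pairs: T₁T₂ = 34·29·4 = 3944; T₂T₃ = 29·4·25 = 2900; T₃T₄ = 4·25·13 = 1300; T₄T₅ = 25·13·7 = 2275; T₅T₆ = 13·7·25 = 2275.
Length 3: T₁..T₃: k=1: 0+2900+34·29·25=27550; k=2: 3944+0+34·4·25=7344 → min 7344 | T₂..T₄: k=2: 0+1300+29·4·13=2808; k=3: 2900+0+29·25·13=12325 → min 2808 | T₃..T₅: k=3: 0+2275+4·25·7=2975; k=4: 1300+0+4·13·7=1664 → min 1664 | T₄..T₆: k=4: 0+2275+25·13·25=10400; k=5: 2275+0+25·7·25=6650 → min 6650.
Length 4: T₁..T₄: k=1: 0+2808+34·29·13=15626; k=2: 3944+1300+34·4·13=7012; k=3: 7344+0+34·25·13=18394 → min 7012 | T₂..T₅: k=2: 0+1664+29·4·7=2476; k=3: 2900+2275+29·25·7=10250; k=4: 2808+0+29·13·7=5447 → min 2476 | T₃..T₆: k=3: 0+6650+4·25·25=9150; k=4: 1300+2275+4·13·25=4875; k=5: 1664+0+4·7·25=2364 → min 2364.
Length 5: T₁..T₅: k=1: 0+2476+34·29·7=9378; k=2: 3944+1664+34·4·7=6560; k=3: 7344+2275+34·25·7=15569; k=4: 7012+0+34·13·7=10106 → min 6560 | T₂..T₆: k=2: 0+2364+29·4·25=5264; k=3: 2900+6650+29·25·25=27675; k=4: 2808+2275+29·13·25=14508; k=5: 2476+0+29·7·25=7551 → min 5264.
Top-level splits: k=1: (T₁..T₁)·(T₂..T₆) → 0+5264+34·29·25 = 29914; k=2: (T₁..T₂)·(T₃..T₆) → 3944+2364+34·4·25 = 9708; k=3: (T₁..T₃)·(T₄..T₆) → 7344+6650+34·25·25 = 35244; k=4: (T₁..T₄)·(T₅..T₆) → 7012+2275+34·13·25 = 20337; k=5: (T₁..T₅)·(T₆..T₆) → 6560+0+34·7·25 = 12510.
Best split is after T₂, i.e. k = 2.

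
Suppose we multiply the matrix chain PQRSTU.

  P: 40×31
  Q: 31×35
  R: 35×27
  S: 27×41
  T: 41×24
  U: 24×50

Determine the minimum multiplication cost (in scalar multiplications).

153048

Adjacent pairs: PQ = 40·31·35 = 43400; QR = 31·35·27 = 29295; RS = 35·27·41 = 38745; ST = 27·41·24 = 26568; TU = 41·24·50 = 49200.
Length 3: P..R: k=1: 0+29295+40·31·27=62775; k=2: 43400+0+40·35·27=81200 → min 62775 | Q..S: k=2: 0+38745+31·35·41=83230; k=3: 29295+0+31·27·41=63612 → min 63612 | R..T: k=3: 0+26568+35·27·24=49248; k=4: 38745+0+35·41·24=73185 → min 49248 | S..U: k=4: 0+49200+27·41·50=104550; k=5: 26568+0+27·24·50=58968 → min 58968.
Length 4: P..S: k=1: 0+63612+40·31·41=114452; k=2: 43400+38745+40·35·41=139545; k=3: 62775+0+40·27·41=107055 → min 107055 | Q..T: k=2: 0+49248+31·35·24=75288; k=3: 29295+26568+31·27·24=75951; k=4: 63612+0+31·41·24=94116 → min 75288 | R..U: k=3: 0+58968+35·27·50=106218; k=4: 38745+49200+35·41·50=159695; k=5: 49248+0+35·24·50=91248 → min 91248.
Length 5: P..T: k=1: 0+75288+40·31·24=105048; k=2: 43400+49248+40·35·24=126248; k=3: 62775+26568+40·27·24=115263; k=4: 107055+0+40·41·24=146415 → min 105048 | Q..U: k=2: 0+91248+31·35·50=145498; k=3: 29295+58968+31·27·50=130113; k=4: 63612+49200+31·41·50=176362; k=5: 75288+0+31·24·50=112488 → min 112488.
Length 6: P..U: k=1: 0+112488+40·31·50=174488; k=2: 43400+91248+40·35·50=204648; k=3: 62775+58968+40·27·50=175743; k=4: 107055+49200+40·41·50=238255; k=5: 105048+0+40·24·50=153048 → min 153048.
Optimal order: ((P(Q(R(ST))))U) with cost 153048.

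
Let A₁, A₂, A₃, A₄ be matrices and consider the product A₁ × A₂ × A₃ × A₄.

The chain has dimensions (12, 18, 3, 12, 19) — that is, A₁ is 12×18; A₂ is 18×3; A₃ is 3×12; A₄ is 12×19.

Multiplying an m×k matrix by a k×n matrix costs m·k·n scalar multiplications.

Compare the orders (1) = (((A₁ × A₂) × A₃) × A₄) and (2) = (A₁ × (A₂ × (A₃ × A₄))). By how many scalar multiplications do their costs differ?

Order (1) = (((A₁ × A₂) × A₃) × A₄): (A₁ × A₂): 12×18 by 18×3 → 12×3, cost 12·18·3 = 648; ((A₁ × A₂) × A₃): 12×3 by 3×12 → 12×12, cost 12·3·12 = 432; cumulative 1080; (((A₁ × A₂) × A₃) × A₄): 12×12 by 12×19 → 12×19, cost 12·12·19 = 2736; cumulative 3816. Total 3816.
Order (2) = (A₁ × (A₂ × (A₃ × A₄))): (A₃ × A₄): 3×12 by 12×19 → 3×19, cost 3·12·19 = 684; (A₂ × (A₃ × A₄)): 18×3 by 3×19 → 18×19, cost 18·3·19 = 1026; cumulative 1710; (A₁ × (A₂ × (A₃ × A₄))): 12×18 by 18×19 → 12×19, cost 12·18·19 = 4104; cumulative 5814. Total 5814.
Difference: |3816 − 5814| = 1998.

1998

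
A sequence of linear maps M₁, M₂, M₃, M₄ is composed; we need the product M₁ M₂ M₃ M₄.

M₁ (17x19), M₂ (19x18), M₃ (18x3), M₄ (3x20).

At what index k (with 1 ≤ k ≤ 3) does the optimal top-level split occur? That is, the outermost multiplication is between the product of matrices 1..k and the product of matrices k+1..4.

Adjacent pairs: M₁M₂ = 17·19·18 = 5814; M₂M₃ = 19·18·3 = 1026; M₃M₄ = 18·3·20 = 1080.
Length 3: M₁..M₃: k=1: 0+1026+17·19·3=1995; k=2: 5814+0+17·18·3=6732 → min 1995 | M₂..M₄: k=2: 0+1080+19·18·20=7920; k=3: 1026+0+19·3·20=2166 → min 2166.
Top-level splits: k=1: (M₁..M₁)·(M₂..M₄) → 0+2166+17·19·20 = 8626; k=2: (M₁..M₂)·(M₃..M₄) → 5814+1080+17·18·20 = 13014; k=3: (M₁..M₃)·(M₄..M₄) → 1995+0+17·3·20 = 3015.
Best split is after M₃, i.e. k = 3.

3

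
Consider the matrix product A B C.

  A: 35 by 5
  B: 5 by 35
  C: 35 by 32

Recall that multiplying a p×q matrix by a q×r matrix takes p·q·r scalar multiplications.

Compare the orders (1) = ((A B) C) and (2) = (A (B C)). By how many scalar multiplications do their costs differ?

Order (1) = ((A B) C): (A B): 35×5 by 5×35 → 35×35, cost 35·5·35 = 6125; ((A B) C): 35×35 by 35×32 → 35×32, cost 35·35·32 = 39200; cumulative 45325. Total 45325.
Order (2) = (A (B C)): (B C): 5×35 by 35×32 → 5×32, cost 5·35·32 = 5600; (A (B C)): 35×5 by 5×32 → 35×32, cost 35·5·32 = 5600; cumulative 11200. Total 11200.
Difference: |45325 − 11200| = 34125.

34125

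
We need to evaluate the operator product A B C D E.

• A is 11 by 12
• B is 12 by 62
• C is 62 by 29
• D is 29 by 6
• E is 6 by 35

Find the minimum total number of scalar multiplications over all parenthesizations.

18354

Adjacent pairs: AB = 11·12·62 = 8184; BC = 12·62·29 = 21576; CD = 62·29·6 = 10788; DE = 29·6·35 = 6090.
Length 3: A..C: k=1: 0+21576+11·12·29=25404; k=2: 8184+0+11·62·29=27962 → min 25404 | B..D: k=2: 0+10788+12·62·6=15252; k=3: 21576+0+12·29·6=23664 → min 15252 | C..E: k=3: 0+6090+62·29·35=69020; k=4: 10788+0+62·6·35=23808 → min 23808.
Length 4: A..D: k=1: 0+15252+11·12·6=16044; k=2: 8184+10788+11·62·6=23064; k=3: 25404+0+11·29·6=27318 → min 16044 | B..E: k=2: 0+23808+12·62·35=49848; k=3: 21576+6090+12·29·35=39846; k=4: 15252+0+12·6·35=17772 → min 17772.
Length 5: A..E: k=1: 0+17772+11·12·35=22392; k=2: 8184+23808+11·62·35=55862; k=3: 25404+6090+11·29·35=42659; k=4: 16044+0+11·6·35=18354 → min 18354.
Optimal order: ((A (B (C D))) E) with cost 18354.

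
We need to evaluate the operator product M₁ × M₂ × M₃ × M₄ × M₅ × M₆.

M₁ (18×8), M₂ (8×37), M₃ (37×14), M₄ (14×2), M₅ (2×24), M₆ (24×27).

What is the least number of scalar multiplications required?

Adjacent pairs: M₁M₂ = 18·8·37 = 5328; M₂M₃ = 8·37·14 = 4144; M₃M₄ = 37·14·2 = 1036; M₄M₅ = 14·2·24 = 672; M₅M₆ = 2·24·27 = 1296.
Length 3: M₁..M₃: k=1: 0+4144+18·8·14=6160; k=2: 5328+0+18·37·14=14652 → min 6160 | M₂..M₄: k=2: 0+1036+8·37·2=1628; k=3: 4144+0+8·14·2=4368 → min 1628 | M₃..M₅: k=3: 0+672+37·14·24=13104; k=4: 1036+0+37·2·24=2812 → min 2812 | M₄..M₆: k=4: 0+1296+14·2·27=2052; k=5: 672+0+14·24·27=9744 → min 2052.
Length 4: M₁..M₄: k=1: 0+1628+18·8·2=1916; k=2: 5328+1036+18·37·2=7696; k=3: 6160+0+18·14·2=6664 → min 1916 | M₂..M₅: k=2: 0+2812+8·37·24=9916; k=3: 4144+672+8·14·24=7504; k=4: 1628+0+8·2·24=2012 → min 2012 | M₃..M₆: k=3: 0+2052+37·14·27=16038; k=4: 1036+1296+37·2·27=4330; k=5: 2812+0+37·24·27=26788 → min 4330.
Length 5: M₁..M₅: k=1: 0+2012+18·8·24=5468; k=2: 5328+2812+18·37·24=24124; k=3: 6160+672+18·14·24=12880; k=4: 1916+0+18·2·24=2780 → min 2780 | M₂..M₆: k=2: 0+4330+8·37·27=12322; k=3: 4144+2052+8·14·27=9220; k=4: 1628+1296+8·2·27=3356; k=5: 2012+0+8·24·27=7196 → min 3356.
Length 6: M₁..M₆: k=1: 0+3356+18·8·27=7244; k=2: 5328+4330+18·37·27=27640; k=3: 6160+2052+18·14·27=15016; k=4: 1916+1296+18·2·27=4184; k=5: 2780+0+18·24·27=14444 → min 4184.
Optimal order: ((M₁ × (M₂ × (M₃ × M₄))) × (M₅ × M₆)) with cost 4184.

4184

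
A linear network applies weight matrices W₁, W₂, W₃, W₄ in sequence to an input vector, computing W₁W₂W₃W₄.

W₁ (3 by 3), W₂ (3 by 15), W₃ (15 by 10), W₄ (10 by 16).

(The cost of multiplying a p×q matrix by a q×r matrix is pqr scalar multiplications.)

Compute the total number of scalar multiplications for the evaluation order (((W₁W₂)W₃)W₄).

1065

(W₁W₂): 3×3 by 3×15 → 3×15, cost 3·3·15 = 135
((W₁W₂)W₃): 3×15 by 15×10 → 3×10, cost 3·15·10 = 450; cumulative 585
(((W₁W₂)W₃)W₄): 3×10 by 10×16 → 3×16, cost 3·10·16 = 480; cumulative 1065
Total: 1065 scalar multiplications.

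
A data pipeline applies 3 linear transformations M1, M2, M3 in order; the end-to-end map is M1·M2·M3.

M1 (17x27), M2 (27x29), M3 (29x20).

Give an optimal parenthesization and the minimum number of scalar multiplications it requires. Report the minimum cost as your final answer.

(M1·(M2·M3)): cost 24840.
((M1·M2)·M3): cost 23171.
Optimal: ((M1·M2)·M3) with cost 23171.

23171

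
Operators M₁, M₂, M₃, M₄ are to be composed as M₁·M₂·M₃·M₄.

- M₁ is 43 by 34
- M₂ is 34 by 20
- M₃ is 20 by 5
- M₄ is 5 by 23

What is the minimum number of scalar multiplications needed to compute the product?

Adjacent pairs: M₁M₂ = 43·34·20 = 29240; M₂M₃ = 34·20·5 = 3400; M₃M₄ = 20·5·23 = 2300.
Length 3: M₁..M₃: k=1: 0+3400+43·34·5=10710; k=2: 29240+0+43·20·5=33540 → min 10710 | M₂..M₄: k=2: 0+2300+34·20·23=17940; k=3: 3400+0+34·5·23=7310 → min 7310.
Length 4: M₁..M₄: k=1: 0+7310+43·34·23=40936; k=2: 29240+2300+43·20·23=51320; k=3: 10710+0+43·5·23=15655 → min 15655.
Optimal order: ((M₁·(M₂·M₃))·M₄) with cost 15655.

15655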